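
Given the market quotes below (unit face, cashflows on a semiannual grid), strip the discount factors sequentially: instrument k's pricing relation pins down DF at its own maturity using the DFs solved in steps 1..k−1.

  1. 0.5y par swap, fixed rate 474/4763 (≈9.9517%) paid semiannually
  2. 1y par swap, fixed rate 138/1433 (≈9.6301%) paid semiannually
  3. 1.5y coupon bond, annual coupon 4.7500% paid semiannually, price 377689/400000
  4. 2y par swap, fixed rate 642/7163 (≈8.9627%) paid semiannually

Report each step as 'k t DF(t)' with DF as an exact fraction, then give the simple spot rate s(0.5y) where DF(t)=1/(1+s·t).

1 1/2 4763/5000
2 1 9103/10000
3 3/2 8791/10000
4 2 1679/2000
s(0.5y) = (1/(4763/5000) − 1)/(1/2) = 474/4763 ≈ 9.9517%

step 1 [0.5y] swap r/2=237/4763: DF=(1 − 237/4763·(0))/(1+237/4763) = 4763/5000 ≈ 0.952600
step 2 [1y] swap r/2=69/1433: DF=(1 − 69/1433·(0.952600))/(1+69/1433) = 9103/10000 ≈ 0.910300
step 3 [1.5y] bond c/2=19/800: DF=(377689/400000 − 19/800·(0.952600+0.910300))/(1+19/800) = 8791/10000 ≈ 0.879100
step 4 [2y] swap r/2=321/7163: DF=(1 − 321/7163·(0.952600+0.910300+0.879100))/(1+321/7163) = 1679/2000 ≈ 0.839500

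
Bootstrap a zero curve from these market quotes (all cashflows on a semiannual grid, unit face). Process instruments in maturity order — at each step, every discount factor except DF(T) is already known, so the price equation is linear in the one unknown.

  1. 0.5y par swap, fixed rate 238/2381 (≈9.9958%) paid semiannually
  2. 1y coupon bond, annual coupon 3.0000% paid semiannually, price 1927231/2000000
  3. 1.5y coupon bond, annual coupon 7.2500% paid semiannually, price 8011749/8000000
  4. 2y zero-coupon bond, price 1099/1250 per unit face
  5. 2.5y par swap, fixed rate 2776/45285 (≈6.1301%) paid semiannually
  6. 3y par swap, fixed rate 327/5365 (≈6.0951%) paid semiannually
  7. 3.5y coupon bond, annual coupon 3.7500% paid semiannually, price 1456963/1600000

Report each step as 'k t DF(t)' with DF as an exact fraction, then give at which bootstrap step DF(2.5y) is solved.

step 1 [0.5y] swap r/2=119/2381: DF=(1 − 119/2381·(0))/(1+119/2381) = 2381/2500 ≈ 0.952400
step 2 [1y] bond c/2=3/200: DF=(1927231/2000000 − 3/200·(0.952400))/(1+3/200) = 9353/10000 ≈ 0.935300
step 3 [1.5y] bond c/2=29/800: DF=(8011749/8000000 − 29/800·(0.952400+0.935300))/(1+29/800) = 2251/2500 ≈ 0.900400
step 4 [2y] zero: DF = P = 1099/1250 ≈ 0.879200
step 5 [2.5y] swap r/2=1388/45285: DF=(1 − 1388/45285·(0.952400+0.935300+0.900400+0.879200))/(1+1388/45285) = 2153/2500 ≈ 0.861200
step 6 [3y] swap r/2=327/10730: DF=(1 − 327/10730·(0.952400+0.935300+0.900400+0.879200+0.861200))/(1+327/10730) = 1673/2000 ≈ 0.836500
step 7 [3.5y] bond c/2=3/160: DF=(1456963/1600000 − 3/160·(0.952400+0.935300+0.900400+0.879200+0.861200+0.836500))/(1+3/160) = 7951/10000 ≈ 0.795100

1 1/2 2381/2500
2 1 9353/10000
3 3/2 2251/2500
4 2 1099/1250
5 5/2 2153/2500
6 3 1673/2000
7 7/2 7951/10000
DF(2.5y) is solved at step 5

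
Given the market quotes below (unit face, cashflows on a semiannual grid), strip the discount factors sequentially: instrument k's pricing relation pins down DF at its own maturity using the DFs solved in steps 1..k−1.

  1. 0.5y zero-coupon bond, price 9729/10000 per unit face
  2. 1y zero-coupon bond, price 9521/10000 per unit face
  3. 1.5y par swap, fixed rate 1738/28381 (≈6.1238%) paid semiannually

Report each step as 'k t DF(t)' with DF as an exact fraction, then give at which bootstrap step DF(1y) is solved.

1 1/2 9729/10000
2 1 9521/10000
3 3/2 9131/10000
DF(1y) is solved at step 2

step 1 [0.5y] zero: DF = P = 9729/10000 ≈ 0.972900
step 2 [1y] zero: DF = P = 9521/10000 ≈ 0.952100
step 3 [1.5y] swap r/2=869/28381: DF=(1 − 869/28381·(0.972900+0.952100))/(1+869/28381) = 9131/10000 ≈ 0.913100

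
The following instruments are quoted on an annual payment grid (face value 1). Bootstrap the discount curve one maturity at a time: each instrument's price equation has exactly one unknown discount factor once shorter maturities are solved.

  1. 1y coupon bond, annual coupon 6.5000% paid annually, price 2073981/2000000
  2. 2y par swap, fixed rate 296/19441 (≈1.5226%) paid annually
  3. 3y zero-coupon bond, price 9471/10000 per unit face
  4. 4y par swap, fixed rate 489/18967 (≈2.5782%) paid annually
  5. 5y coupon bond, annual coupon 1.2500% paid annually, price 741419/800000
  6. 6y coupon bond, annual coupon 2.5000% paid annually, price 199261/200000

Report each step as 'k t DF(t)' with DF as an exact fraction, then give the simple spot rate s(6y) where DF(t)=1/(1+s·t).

1 1 9737/10000
2 2 1213/1250
3 3 9471/10000
4 4 4511/5000
5 5 1737/2000
6 6 8583/10000
s(6y) = (1/(8583/10000) − 1)/(6) = 1417/51498 ≈ 2.7516%

step 1 [1y] bond c/1=13/200: DF=(2073981/2000000 − 13/200·(0))/(1+13/200) = 9737/10000 ≈ 0.973700
step 2 [2y] swap r/1=296/19441: DF=(1 − 296/19441·(0.973700))/(1+296/19441) = 1213/1250 ≈ 0.970400
step 3 [3y] zero: DF = P = 9471/10000 ≈ 0.947100
step 4 [4y] swap r/1=489/18967: DF=(1 − 489/18967·(0.973700+0.970400+0.947100))/(1+489/18967) = 4511/5000 ≈ 0.902200
step 5 [5y] bond c/1=1/80: DF=(741419/800000 − 1/80·(0.973700+0.970400+0.947100+0.902200))/(1+1/80) = 1737/2000 ≈ 0.868500
step 6 [6y] bond c/1=1/40: DF=(199261/200000 − 1/40·(0.973700+0.970400+0.947100+0.902200+0.868500))/(1+1/40) = 8583/10000 ≈ 0.858300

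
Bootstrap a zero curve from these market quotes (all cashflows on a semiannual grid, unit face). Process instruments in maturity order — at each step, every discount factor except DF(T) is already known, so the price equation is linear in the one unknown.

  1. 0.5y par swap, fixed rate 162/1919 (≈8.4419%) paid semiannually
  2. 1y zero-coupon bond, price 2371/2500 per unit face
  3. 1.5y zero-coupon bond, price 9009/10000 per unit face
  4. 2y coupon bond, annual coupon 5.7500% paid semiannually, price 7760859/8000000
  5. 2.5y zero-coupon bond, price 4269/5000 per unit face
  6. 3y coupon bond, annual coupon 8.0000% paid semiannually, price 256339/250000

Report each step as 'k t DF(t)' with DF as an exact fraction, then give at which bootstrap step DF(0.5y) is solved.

1 1/2 1919/2000
2 1 2371/2500
3 3/2 9009/10000
4 2 1729/2000
5 5/2 4269/5000
6 3 4059/5000
DF(0.5y) is solved at step 1

step 1 [0.5y] swap r/2=81/1919: DF=(1 − 81/1919·(0))/(1+81/1919) = 1919/2000 ≈ 0.959500
step 2 [1y] zero: DF = P = 2371/2500 ≈ 0.948400
step 3 [1.5y] zero: DF = P = 9009/10000 ≈ 0.900900
step 4 [2y] bond c/2=23/800: DF=(7760859/8000000 − 23/800·(0.959500+0.948400+0.900900))/(1+23/800) = 1729/2000 ≈ 0.864500
step 5 [2.5y] zero: DF = P = 4269/5000 ≈ 0.853800
step 6 [3y] bond c/2=1/25: DF=(256339/250000 − 1/25·(0.959500+0.948400+0.900900+0.864500+0.853800))/(1+1/25) = 4059/5000 ≈ 0.811800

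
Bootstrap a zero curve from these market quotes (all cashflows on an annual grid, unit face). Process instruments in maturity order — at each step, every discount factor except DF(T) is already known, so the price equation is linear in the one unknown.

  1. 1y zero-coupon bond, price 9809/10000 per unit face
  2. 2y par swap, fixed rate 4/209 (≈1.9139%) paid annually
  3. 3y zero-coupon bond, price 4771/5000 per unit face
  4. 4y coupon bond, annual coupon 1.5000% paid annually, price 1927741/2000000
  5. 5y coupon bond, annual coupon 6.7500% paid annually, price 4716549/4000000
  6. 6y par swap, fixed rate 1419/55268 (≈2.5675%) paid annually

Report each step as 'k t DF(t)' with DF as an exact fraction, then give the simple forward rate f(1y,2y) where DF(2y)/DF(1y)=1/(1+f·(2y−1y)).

step 1 [1y] zero: DF = P = 9809/10000 ≈ 0.980900
step 2 [2y] swap r/1=4/209: DF=(1 − 4/209·(0.980900))/(1+4/209) = 2407/2500 ≈ 0.962800
step 3 [3y] zero: DF = P = 4771/5000 ≈ 0.954200
step 4 [4y] bond c/1=3/200: DF=(1927741/2000000 − 3/200·(0.980900+0.962800+0.954200))/(1+3/200) = 2267/2500 ≈ 0.906800
step 5 [5y] bond c/1=27/400: DF=(4716549/4000000 − 27/400·(0.980900+0.962800+0.954200+0.906800))/(1+27/400) = 108/125 ≈ 0.864000
step 6 [6y] swap r/1=1419/55268: DF=(1 − 1419/55268·(0.980900+0.962800+0.954200+0.906800+0.864000))/(1+1419/55268) = 8581/10000 ≈ 0.858100

1 1 9809/10000
2 2 2407/2500
3 3 4771/5000
4 4 2267/2500
5 5 108/125
6 6 8581/10000
f(1y,2y) = ((9809/10000)/(2407/2500) − 1)/(1) = 181/9628 ≈ 1.8799%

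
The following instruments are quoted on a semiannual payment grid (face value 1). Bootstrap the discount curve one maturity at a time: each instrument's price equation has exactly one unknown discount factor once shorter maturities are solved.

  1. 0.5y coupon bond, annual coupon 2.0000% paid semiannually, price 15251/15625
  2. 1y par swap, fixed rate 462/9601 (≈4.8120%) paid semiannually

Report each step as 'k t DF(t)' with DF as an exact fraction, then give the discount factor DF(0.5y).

1 1/2 604/625
2 1 4769/5000
DF(0.5y) = 604/625 ≈ 0.966400

step 1 [0.5y] bond c/2=1/100: DF=(15251/15625 − 1/100·(0))/(1+1/100) = 604/625 ≈ 0.966400
step 2 [1y] swap r/2=231/9601: DF=(1 − 231/9601·(0.966400))/(1+231/9601) = 4769/5000 ≈ 0.953800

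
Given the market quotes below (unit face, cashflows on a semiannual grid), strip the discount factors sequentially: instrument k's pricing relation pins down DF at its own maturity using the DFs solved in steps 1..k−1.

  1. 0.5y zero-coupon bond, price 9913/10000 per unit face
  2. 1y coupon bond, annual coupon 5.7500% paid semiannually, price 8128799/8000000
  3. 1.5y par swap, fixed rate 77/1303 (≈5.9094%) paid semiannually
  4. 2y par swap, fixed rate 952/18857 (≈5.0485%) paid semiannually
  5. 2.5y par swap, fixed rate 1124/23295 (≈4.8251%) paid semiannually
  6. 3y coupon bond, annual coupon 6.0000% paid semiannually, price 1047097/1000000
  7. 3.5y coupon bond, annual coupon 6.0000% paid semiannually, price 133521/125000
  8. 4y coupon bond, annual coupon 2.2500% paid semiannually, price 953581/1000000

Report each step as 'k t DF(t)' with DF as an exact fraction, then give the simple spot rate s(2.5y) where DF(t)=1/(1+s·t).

1 1/2 9913/10000
2 1 24/25
3 3/2 9153/10000
4 2 1131/1250
5 5/2 2219/2500
6 3 8809/10000
7 7/2 8757/10000
8 4 2179/2500
s(2.5y) = (1/(2219/2500) − 1)/(5/2) = 562/11095 ≈ 5.0653%

step 1 [0.5y] zero: DF = P = 9913/10000 ≈ 0.991300
step 2 [1y] bond c/2=23/800: DF=(8128799/8000000 − 23/800·(0.991300))/(1+23/800) = 24/25 ≈ 0.960000
step 3 [1.5y] swap r/2=77/2606: DF=(1 − 77/2606·(0.991300+0.960000))/(1+77/2606) = 9153/10000 ≈ 0.915300
step 4 [2y] swap r/2=476/18857: DF=(1 − 476/18857·(0.991300+0.960000+0.915300))/(1+476/18857) = 1131/1250 ≈ 0.904800
step 5 [2.5y] swap r/2=562/23295: DF=(1 − 562/23295·(0.991300+0.960000+0.915300+0.904800))/(1+562/23295) = 2219/2500 ≈ 0.887600
step 6 [3y] bond c/2=3/100: DF=(1047097/1000000 − 3/100·(0.991300+0.960000+0.915300+0.904800+0.887600))/(1+3/100) = 8809/10000 ≈ 0.880900
step 7 [3.5y] bond c/2=3/100: DF=(133521/125000 − 3/100·(0.991300+0.960000+0.915300+0.904800+0.887600+0.880900))/(1+3/100) = 8757/10000 ≈ 0.875700
step 8 [4y] bond c/2=9/800: DF=(953581/1000000 − 9/800·(0.991300+0.960000+0.915300+0.904800+0.887600+0.880900+0.875700))/(1+9/800) = 2179/2500 ≈ 0.871600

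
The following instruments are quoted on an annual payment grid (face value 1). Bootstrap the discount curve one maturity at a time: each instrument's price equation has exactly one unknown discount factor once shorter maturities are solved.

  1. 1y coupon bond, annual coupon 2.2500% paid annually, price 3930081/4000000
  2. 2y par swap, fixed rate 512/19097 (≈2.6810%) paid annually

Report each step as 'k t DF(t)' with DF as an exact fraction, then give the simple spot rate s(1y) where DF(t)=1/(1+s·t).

step 1 [1y] bond c/1=9/400: DF=(3930081/4000000 − 9/400·(0))/(1+9/400) = 9609/10000 ≈ 0.960900
step 2 [2y] swap r/1=512/19097: DF=(1 − 512/19097·(0.960900))/(1+512/19097) = 593/625 ≈ 0.948800

1 1 9609/10000
2 2 593/625
s(1y) = (1/(9609/10000) − 1)/(1) = 391/9609 ≈ 4.0691%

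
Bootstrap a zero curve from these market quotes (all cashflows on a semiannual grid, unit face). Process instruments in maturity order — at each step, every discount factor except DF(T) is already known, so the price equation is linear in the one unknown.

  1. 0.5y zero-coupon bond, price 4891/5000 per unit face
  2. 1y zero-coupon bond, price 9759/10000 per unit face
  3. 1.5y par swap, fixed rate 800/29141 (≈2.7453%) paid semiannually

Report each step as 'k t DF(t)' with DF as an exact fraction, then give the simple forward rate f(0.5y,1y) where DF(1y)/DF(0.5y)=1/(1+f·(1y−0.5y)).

step 1 [0.5y] zero: DF = P = 4891/5000 ≈ 0.978200
step 2 [1y] zero: DF = P = 9759/10000 ≈ 0.975900
step 3 [1.5y] swap r/2=400/29141: DF=(1 − 400/29141·(0.978200+0.975900))/(1+400/29141) = 24/25 ≈ 0.960000

1 1/2 4891/5000
2 1 9759/10000
3 3/2 24/25
f(0.5y,1y) = ((4891/5000)/(9759/10000) − 1)/(1/2) = 46/9759 ≈ 0.4714%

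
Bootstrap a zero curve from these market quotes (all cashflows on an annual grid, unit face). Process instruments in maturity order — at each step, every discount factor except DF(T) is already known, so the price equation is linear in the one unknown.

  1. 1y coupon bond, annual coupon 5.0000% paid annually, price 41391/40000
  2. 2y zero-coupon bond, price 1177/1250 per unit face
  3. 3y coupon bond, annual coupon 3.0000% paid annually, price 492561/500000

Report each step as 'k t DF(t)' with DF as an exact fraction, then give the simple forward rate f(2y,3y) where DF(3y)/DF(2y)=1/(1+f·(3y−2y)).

step 1 [1y] bond c/1=1/20: DF=(41391/40000 − 1/20·(0))/(1+1/20) = 1971/2000 ≈ 0.985500
step 2 [2y] zero: DF = P = 1177/1250 ≈ 0.941600
step 3 [3y] bond c/1=3/100: DF=(492561/500000 − 3/100·(0.985500+0.941600))/(1+3/100) = 9003/10000 ≈ 0.900300

1 1 1971/2000
2 2 1177/1250
3 3 9003/10000
f(2y,3y) = ((1177/1250)/(9003/10000) − 1)/(1) = 413/9003 ≈ 4.5874%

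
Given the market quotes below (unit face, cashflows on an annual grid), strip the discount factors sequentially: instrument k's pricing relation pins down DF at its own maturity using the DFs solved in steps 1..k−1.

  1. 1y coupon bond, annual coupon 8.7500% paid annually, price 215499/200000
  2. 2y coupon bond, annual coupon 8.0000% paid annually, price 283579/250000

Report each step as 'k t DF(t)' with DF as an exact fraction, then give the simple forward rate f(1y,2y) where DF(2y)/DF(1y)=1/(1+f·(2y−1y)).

1 1 2477/2500
2 2 9769/10000
f(1y,2y) = ((2477/2500)/(9769/10000) − 1)/(1) = 139/9769 ≈ 1.4229%

step 1 [1y] bond c/1=7/80: DF=(215499/200000 − 7/80·(0))/(1+7/80) = 2477/2500 ≈ 0.990800
step 2 [2y] bond c/1=2/25: DF=(283579/250000 − 2/25·(0.990800))/(1+2/25) = 9769/10000 ≈ 0.976900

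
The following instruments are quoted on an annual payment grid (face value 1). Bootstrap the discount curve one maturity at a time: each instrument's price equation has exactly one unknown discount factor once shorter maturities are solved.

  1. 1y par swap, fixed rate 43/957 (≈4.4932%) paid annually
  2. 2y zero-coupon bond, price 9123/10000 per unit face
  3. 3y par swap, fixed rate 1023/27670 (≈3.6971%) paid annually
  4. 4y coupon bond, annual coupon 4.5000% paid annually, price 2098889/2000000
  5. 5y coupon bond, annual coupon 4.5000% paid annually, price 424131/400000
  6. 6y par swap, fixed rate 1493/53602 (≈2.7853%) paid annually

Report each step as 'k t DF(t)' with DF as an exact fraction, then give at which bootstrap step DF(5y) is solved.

1 1 957/1000
2 2 9123/10000
3 3 8977/10000
4 4 8851/10000
5 5 4287/5000
6 6 8507/10000
DF(5y) is solved at step 5

step 1 [1y] swap r/1=43/957: DF=(1 − 43/957·(0))/(1+43/957) = 957/1000 ≈ 0.957000
step 2 [2y] zero: DF = P = 9123/10000 ≈ 0.912300
step 3 [3y] swap r/1=1023/27670: DF=(1 − 1023/27670·(0.957000+0.912300))/(1+1023/27670) = 8977/10000 ≈ 0.897700
step 4 [4y] bond c/1=9/200: DF=(2098889/2000000 − 9/200·(0.957000+0.912300+0.897700))/(1+9/200) = 8851/10000 ≈ 0.885100
step 5 [5y] bond c/1=9/200: DF=(424131/400000 − 9/200·(0.957000+0.912300+0.897700+0.885100))/(1+9/200) = 4287/5000 ≈ 0.857400
step 6 [6y] swap r/1=1493/53602: DF=(1 − 1493/53602·(0.957000+0.912300+0.897700+0.885100+0.857400))/(1+1493/53602) = 8507/10000 ≈ 0.850700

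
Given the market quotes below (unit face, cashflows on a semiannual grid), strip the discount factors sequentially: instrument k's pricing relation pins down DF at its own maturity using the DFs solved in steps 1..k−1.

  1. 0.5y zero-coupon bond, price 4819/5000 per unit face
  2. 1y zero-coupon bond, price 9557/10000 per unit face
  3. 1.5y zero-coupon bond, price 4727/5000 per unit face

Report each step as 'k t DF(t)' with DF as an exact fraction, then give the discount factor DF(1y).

1 1/2 4819/5000
2 1 9557/10000
3 3/2 4727/5000
DF(1y) = 9557/10000 ≈ 0.955700

step 1 [0.5y] zero: DF = P = 4819/5000 ≈ 0.963800
step 2 [1y] zero: DF = P = 9557/10000 ≈ 0.955700
step 3 [1.5y] zero: DF = P = 4727/5000 ≈ 0.945400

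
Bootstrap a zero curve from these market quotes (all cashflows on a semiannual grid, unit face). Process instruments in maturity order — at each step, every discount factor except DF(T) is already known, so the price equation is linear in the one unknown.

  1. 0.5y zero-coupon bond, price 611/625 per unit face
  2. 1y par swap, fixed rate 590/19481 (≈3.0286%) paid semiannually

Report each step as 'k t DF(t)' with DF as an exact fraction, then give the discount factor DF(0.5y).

1 1/2 611/625
2 1 1941/2000
DF(0.5y) = 611/625 ≈ 0.977600

step 1 [0.5y] zero: DF = P = 611/625 ≈ 0.977600
step 2 [1y] swap r/2=295/19481: DF=(1 − 295/19481·(0.977600))/(1+295/19481) = 1941/2000 ≈ 0.970500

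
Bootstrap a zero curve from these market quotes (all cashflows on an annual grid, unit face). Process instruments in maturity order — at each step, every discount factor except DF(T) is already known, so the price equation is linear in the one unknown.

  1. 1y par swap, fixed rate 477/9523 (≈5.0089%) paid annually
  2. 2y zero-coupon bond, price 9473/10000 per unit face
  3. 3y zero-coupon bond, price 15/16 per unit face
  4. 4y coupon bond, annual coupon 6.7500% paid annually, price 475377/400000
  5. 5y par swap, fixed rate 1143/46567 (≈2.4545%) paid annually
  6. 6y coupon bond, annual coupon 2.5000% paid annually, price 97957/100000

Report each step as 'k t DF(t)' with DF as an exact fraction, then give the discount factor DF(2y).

step 1 [1y] swap r/1=477/9523: DF=(1 − 477/9523·(0))/(1+477/9523) = 9523/10000 ≈ 0.952300
step 2 [2y] zero: DF = P = 9473/10000 ≈ 0.947300
step 3 [3y] zero: DF = P = 15/16 ≈ 0.937500
step 4 [4y] bond c/1=27/400: DF=(475377/400000 − 27/400·(0.952300+0.947300+0.937500))/(1+27/400) = 9339/10000 ≈ 0.933900
step 5 [5y] swap r/1=1143/46567: DF=(1 − 1143/46567·(0.952300+0.947300+0.937500+0.933900))/(1+1143/46567) = 8857/10000 ≈ 0.885700
step 6 [6y] bond c/1=1/40: DF=(97957/100000 − 1/40·(0.952300+0.947300+0.937500+0.933900+0.885700))/(1+1/40) = 8421/10000 ≈ 0.842100

1 1 9523/10000
2 2 9473/10000
3 3 15/16
4 4 9339/10000
5 5 8857/10000
6 6 8421/10000
DF(2y) = 9473/10000 ≈ 0.947300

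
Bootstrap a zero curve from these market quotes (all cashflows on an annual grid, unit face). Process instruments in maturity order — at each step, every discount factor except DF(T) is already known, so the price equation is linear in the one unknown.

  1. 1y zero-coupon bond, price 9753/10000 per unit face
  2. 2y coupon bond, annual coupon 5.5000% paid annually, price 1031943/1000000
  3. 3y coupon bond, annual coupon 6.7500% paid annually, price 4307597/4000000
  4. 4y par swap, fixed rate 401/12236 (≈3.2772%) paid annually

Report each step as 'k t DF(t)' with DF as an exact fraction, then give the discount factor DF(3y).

step 1 [1y] zero: DF = P = 9753/10000 ≈ 0.975300
step 2 [2y] bond c/1=11/200: DF=(1031943/1000000 − 11/200·(0.975300))/(1+11/200) = 9273/10000 ≈ 0.927300
step 3 [3y] bond c/1=27/400: DF=(4307597/4000000 − 27/400·(0.975300+0.927300))/(1+27/400) = 1777/2000 ≈ 0.888500
step 4 [4y] swap r/1=401/12236: DF=(1 − 401/12236·(0.975300+0.927300+0.888500))/(1+401/12236) = 8797/10000 ≈ 0.879700

1 1 9753/10000
2 2 9273/10000
3 3 1777/2000
4 4 8797/10000
DF(3y) = 1777/2000 ≈ 0.888500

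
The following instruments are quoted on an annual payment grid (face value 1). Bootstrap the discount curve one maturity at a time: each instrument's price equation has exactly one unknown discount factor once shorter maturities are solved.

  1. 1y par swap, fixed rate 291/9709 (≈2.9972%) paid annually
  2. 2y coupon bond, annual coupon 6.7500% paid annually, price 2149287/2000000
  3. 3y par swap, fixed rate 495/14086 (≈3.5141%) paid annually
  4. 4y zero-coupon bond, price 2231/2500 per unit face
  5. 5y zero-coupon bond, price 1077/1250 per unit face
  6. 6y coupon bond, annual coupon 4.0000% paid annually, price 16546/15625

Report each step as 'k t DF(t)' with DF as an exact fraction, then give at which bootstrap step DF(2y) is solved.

1 1 9709/10000
2 2 9453/10000
3 3 901/1000
4 4 2231/2500
5 5 1077/1250
6 6 1053/1250
DF(2y) is solved at step 2

step 1 [1y] swap r/1=291/9709: DF=(1 − 291/9709·(0))/(1+291/9709) = 9709/10000 ≈ 0.970900
step 2 [2y] bond c/1=27/400: DF=(2149287/2000000 − 27/400·(0.970900))/(1+27/400) = 9453/10000 ≈ 0.945300
step 3 [3y] swap r/1=495/14086: DF=(1 − 495/14086·(0.970900+0.945300))/(1+495/14086) = 901/1000 ≈ 0.901000
step 4 [4y] zero: DF = P = 2231/2500 ≈ 0.892400
step 5 [5y] zero: DF = P = 1077/1250 ≈ 0.861600
step 6 [6y] bond c/1=1/25: DF=(16546/15625 − 1/25·(0.970900+0.945300+0.901000+0.892400+0.861600))/(1+1/25) = 1053/1250 ≈ 0.842400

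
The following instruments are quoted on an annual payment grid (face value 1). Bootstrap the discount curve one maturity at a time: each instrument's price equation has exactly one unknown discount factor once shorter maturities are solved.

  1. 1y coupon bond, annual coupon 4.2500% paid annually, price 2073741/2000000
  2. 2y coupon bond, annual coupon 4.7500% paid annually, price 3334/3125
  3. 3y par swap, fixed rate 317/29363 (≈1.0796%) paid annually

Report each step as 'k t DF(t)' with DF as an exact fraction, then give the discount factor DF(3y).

step 1 [1y] bond c/1=17/400: DF=(2073741/2000000 − 17/400·(0))/(1+17/400) = 4973/5000 ≈ 0.994600
step 2 [2y] bond c/1=19/400: DF=(3334/3125 − 19/400·(0.994600))/(1+19/400) = 4867/5000 ≈ 0.973400
step 3 [3y] swap r/1=317/29363: DF=(1 − 317/29363·(0.994600+0.973400))/(1+317/29363) = 9683/10000 ≈ 0.968300

1 1 4973/5000
2 2 4867/5000
3 3 9683/10000
DF(3y) = 9683/10000 ≈ 0.968300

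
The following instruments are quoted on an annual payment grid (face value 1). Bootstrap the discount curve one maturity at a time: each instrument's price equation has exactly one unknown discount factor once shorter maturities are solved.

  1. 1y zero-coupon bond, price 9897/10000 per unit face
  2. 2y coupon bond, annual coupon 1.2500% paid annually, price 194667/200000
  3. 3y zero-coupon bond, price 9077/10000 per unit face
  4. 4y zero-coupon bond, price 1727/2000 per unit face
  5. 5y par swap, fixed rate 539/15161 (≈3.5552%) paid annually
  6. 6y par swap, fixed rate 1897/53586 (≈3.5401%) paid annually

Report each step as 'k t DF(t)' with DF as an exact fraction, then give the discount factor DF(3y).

step 1 [1y] zero: DF = P = 9897/10000 ≈ 0.989700
step 2 [2y] bond c/1=1/80: DF=(194667/200000 − 1/80·(0.989700))/(1+1/80) = 9491/10000 ≈ 0.949100
step 3 [3y] zero: DF = P = 9077/10000 ≈ 0.907700
step 4 [4y] zero: DF = P = 1727/2000 ≈ 0.863500
step 5 [5y] swap r/1=539/15161: DF=(1 − 539/15161·(0.989700+0.949100+0.907700+0.863500))/(1+539/15161) = 8383/10000 ≈ 0.838300
step 6 [6y] swap r/1=1897/53586: DF=(1 − 1897/53586·(0.989700+0.949100+0.907700+0.863500+0.838300))/(1+1897/53586) = 8103/10000 ≈ 0.810300

1 1 9897/10000
2 2 9491/10000
3 3 9077/10000
4 4 1727/2000
5 5 8383/10000
6 6 8103/10000
DF(3y) = 9077/10000 ≈ 0.907700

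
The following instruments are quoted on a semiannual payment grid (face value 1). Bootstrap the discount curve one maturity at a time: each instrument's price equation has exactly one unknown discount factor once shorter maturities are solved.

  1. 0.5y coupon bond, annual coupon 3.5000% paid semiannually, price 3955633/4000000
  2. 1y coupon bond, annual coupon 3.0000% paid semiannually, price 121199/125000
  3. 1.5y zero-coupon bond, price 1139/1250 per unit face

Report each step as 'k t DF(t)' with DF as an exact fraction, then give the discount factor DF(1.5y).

step 1 [0.5y] bond c/2=7/400: DF=(3955633/4000000 − 7/400·(0))/(1+7/400) = 9719/10000 ≈ 0.971900
step 2 [1y] bond c/2=3/200: DF=(121199/125000 − 3/200·(0.971900))/(1+3/200) = 9409/10000 ≈ 0.940900
step 3 [1.5y] zero: DF = P = 1139/1250 ≈ 0.911200

1 1/2 9719/10000
2 1 9409/10000
3 3/2 1139/1250
DF(1.5y) = 1139/1250 ≈ 0.911200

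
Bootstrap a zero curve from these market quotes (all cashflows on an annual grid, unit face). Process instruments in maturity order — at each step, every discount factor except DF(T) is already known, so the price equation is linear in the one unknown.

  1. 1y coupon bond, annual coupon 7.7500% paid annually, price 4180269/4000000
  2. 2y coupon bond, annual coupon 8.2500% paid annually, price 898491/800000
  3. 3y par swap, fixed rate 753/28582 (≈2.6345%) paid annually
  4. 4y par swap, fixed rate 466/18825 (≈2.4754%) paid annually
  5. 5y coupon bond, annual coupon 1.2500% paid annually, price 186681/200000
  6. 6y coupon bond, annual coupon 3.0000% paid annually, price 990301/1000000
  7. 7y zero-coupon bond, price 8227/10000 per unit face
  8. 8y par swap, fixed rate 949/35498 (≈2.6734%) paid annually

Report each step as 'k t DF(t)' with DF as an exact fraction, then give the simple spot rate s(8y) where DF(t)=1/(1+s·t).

step 1 [1y] bond c/1=31/400: DF=(4180269/4000000 − 31/400·(0))/(1+31/400) = 9699/10000 ≈ 0.969900
step 2 [2y] bond c/1=33/400: DF=(898491/800000 − 33/400·(0.969900))/(1+33/400) = 2409/2500 ≈ 0.963600
step 3 [3y] swap r/1=753/28582: DF=(1 − 753/28582·(0.969900+0.963600))/(1+753/28582) = 9247/10000 ≈ 0.924700
step 4 [4y] swap r/1=466/18825: DF=(1 − 466/18825·(0.969900+0.963600+0.924700))/(1+466/18825) = 2267/2500 ≈ 0.906800
step 5 [5y] bond c/1=1/80: DF=(186681/200000 − 1/80·(0.969900+0.963600+0.924700+0.906800))/(1+1/80) = 4377/5000 ≈ 0.875400
step 6 [6y] bond c/1=3/100: DF=(990301/1000000 − 3/100·(0.969900+0.963600+0.924700+0.906800+0.875400))/(1+3/100) = 8263/10000 ≈ 0.826300
step 7 [7y] zero: DF = P = 8227/10000 ≈ 0.822700
step 8 [8y] swap r/1=949/35498: DF=(1 − 949/35498·(0.969900+0.963600+0.924700+0.906800+0.875400+0.826300+0.822700))/(1+949/35498) = 4051/5000 ≈ 0.810200

1 1 9699/10000
2 2 2409/2500
3 3 9247/10000
4 4 2267/2500
5 5 4377/5000
6 6 8263/10000
7 7 8227/10000
8 8 4051/5000
s(8y) = (1/(4051/5000) − 1)/(8) = 949/32408 ≈ 2.9283%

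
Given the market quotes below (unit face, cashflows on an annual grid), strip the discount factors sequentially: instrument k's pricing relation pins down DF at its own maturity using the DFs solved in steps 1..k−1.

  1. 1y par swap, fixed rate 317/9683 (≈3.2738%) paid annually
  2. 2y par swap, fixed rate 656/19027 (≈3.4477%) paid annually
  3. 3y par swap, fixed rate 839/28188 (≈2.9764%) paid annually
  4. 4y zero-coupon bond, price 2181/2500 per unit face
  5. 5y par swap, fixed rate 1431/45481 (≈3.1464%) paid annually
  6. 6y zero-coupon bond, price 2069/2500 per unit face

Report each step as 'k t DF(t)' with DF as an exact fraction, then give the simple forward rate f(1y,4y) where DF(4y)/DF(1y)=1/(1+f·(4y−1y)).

step 1 [1y] swap r/1=317/9683: DF=(1 − 317/9683·(0))/(1+317/9683) = 9683/10000 ≈ 0.968300
step 2 [2y] swap r/1=656/19027: DF=(1 − 656/19027·(0.968300))/(1+656/19027) = 584/625 ≈ 0.934400
step 3 [3y] swap r/1=839/28188: DF=(1 − 839/28188·(0.968300+0.934400))/(1+839/28188) = 9161/10000 ≈ 0.916100
step 4 [4y] zero: DF = P = 2181/2500 ≈ 0.872400
step 5 [5y] swap r/1=1431/45481: DF=(1 − 1431/45481·(0.968300+0.934400+0.916100+0.872400))/(1+1431/45481) = 8569/10000 ≈ 0.856900
step 6 [6y] zero: DF = P = 2069/2500 ≈ 0.827600

1 1 9683/10000
2 2 584/625
3 3 9161/10000
4 4 2181/2500
5 5 8569/10000
6 6 2069/2500
f(1y,4y) = ((9683/10000)/(2181/2500) − 1)/(3) = 959/26172 ≈ 3.6642%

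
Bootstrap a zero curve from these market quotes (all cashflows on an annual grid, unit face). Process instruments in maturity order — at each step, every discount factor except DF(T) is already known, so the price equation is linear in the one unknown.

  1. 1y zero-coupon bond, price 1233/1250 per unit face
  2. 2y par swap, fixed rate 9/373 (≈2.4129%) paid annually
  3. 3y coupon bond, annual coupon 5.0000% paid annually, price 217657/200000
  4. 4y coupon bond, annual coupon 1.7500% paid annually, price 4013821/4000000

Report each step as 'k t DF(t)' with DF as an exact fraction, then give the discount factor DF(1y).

step 1 [1y] zero: DF = P = 1233/1250 ≈ 0.986400
step 2 [2y] swap r/1=9/373: DF=(1 − 9/373·(0.986400))/(1+9/373) = 2383/2500 ≈ 0.953200
step 3 [3y] bond c/1=1/20: DF=(217657/200000 − 1/20·(0.986400+0.953200))/(1+1/20) = 9441/10000 ≈ 0.944100
step 4 [4y] bond c/1=7/400: DF=(4013821/4000000 − 7/400·(0.986400+0.953200+0.944100))/(1+7/400) = 4683/5000 ≈ 0.936600

1 1 1233/1250
2 2 2383/2500
3 3 9441/10000
4 4 4683/5000
DF(1y) = 1233/1250 ≈ 0.986400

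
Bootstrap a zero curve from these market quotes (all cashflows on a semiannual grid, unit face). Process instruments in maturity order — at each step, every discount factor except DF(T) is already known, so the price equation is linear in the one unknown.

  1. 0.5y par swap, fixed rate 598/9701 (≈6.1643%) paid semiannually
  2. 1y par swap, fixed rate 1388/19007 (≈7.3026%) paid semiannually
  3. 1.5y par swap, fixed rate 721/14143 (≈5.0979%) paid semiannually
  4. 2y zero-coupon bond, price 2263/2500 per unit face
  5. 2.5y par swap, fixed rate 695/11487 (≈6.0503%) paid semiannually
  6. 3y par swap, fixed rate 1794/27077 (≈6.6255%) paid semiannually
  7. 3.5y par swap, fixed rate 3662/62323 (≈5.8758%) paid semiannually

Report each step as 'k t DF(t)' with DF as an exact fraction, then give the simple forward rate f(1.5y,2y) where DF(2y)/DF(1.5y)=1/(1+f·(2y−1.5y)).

step 1 [0.5y] swap r/2=299/9701: DF=(1 − 299/9701·(0))/(1+299/9701) = 9701/10000 ≈ 0.970100
step 2 [1y] swap r/2=694/19007: DF=(1 − 694/19007·(0.970100))/(1+694/19007) = 4653/5000 ≈ 0.930600
step 3 [1.5y] swap r/2=721/28286: DF=(1 − 721/28286·(0.970100+0.930600))/(1+721/28286) = 9279/10000 ≈ 0.927900
step 4 [2y] zero: DF = P = 2263/2500 ≈ 0.905200
step 5 [2.5y] swap r/2=695/22974: DF=(1 − 695/22974·(0.970100+0.930600+0.927900+0.905200))/(1+695/22974) = 861/1000 ≈ 0.861000
step 6 [3y] swap r/2=897/27077: DF=(1 − 897/27077·(0.970100+0.930600+0.927900+0.905200+0.861000))/(1+897/27077) = 4103/5000 ≈ 0.820600
step 7 [3.5y] swap r/2=1831/62323: DF=(1 − 1831/62323·(0.970100+0.930600+0.927900+0.905200+0.861000+0.820600))/(1+1831/62323) = 8169/10000 ≈ 0.816900

1 1/2 9701/10000
2 1 4653/5000
3 3/2 9279/10000
4 2 2263/2500
5 5/2 861/1000
6 3 4103/5000
7 7/2 8169/10000
f(1.5y,2y) = ((9279/10000)/(2263/2500) − 1)/(1/2) = 227/4526 ≈ 5.0155%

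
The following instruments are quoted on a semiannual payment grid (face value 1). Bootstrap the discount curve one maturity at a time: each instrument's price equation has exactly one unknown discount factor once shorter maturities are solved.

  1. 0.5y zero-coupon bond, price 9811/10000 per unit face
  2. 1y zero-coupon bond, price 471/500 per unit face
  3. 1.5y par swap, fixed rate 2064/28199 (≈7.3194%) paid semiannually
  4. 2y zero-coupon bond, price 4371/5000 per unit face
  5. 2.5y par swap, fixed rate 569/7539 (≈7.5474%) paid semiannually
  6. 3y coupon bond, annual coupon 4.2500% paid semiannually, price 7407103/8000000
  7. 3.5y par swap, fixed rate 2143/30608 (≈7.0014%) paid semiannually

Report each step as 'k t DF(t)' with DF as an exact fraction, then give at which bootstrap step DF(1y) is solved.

step 1 [0.5y] zero: DF = P = 9811/10000 ≈ 0.981100
step 2 [1y] zero: DF = P = 471/500 ≈ 0.942000
step 3 [1.5y] swap r/2=1032/28199: DF=(1 − 1032/28199·(0.981100+0.942000))/(1+1032/28199) = 1121/1250 ≈ 0.896800
step 4 [2y] zero: DF = P = 4371/5000 ≈ 0.874200
step 5 [2.5y] swap r/2=569/15078: DF=(1 − 569/15078·(0.981100+0.942000+0.896800+0.874200))/(1+569/15078) = 8293/10000 ≈ 0.829300
step 6 [3y] bond c/2=17/800: DF=(7407103/8000000 − 17/800·(0.981100+0.942000+0.896800+0.874200+0.829300))/(1+17/800) = 13/16 ≈ 0.812500
step 7 [3.5y] swap r/2=2143/61216: DF=(1 − 2143/61216·(0.981100+0.942000+0.896800+0.874200+0.829300+0.812500))/(1+2143/61216) = 7857/10000 ≈ 0.785700

1 1/2 9811/10000
2 1 471/500
3 3/2 1121/1250
4 2 4371/5000
5 5/2 8293/10000
6 3 13/16
7 7/2 7857/10000
DF(1y) is solved at step 2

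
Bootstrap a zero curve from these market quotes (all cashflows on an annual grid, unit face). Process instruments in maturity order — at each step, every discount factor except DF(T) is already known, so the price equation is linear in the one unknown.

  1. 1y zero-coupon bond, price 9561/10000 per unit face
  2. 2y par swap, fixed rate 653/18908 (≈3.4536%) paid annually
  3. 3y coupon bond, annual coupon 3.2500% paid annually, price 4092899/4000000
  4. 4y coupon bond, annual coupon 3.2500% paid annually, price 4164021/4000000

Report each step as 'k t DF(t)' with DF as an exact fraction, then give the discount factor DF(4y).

step 1 [1y] zero: DF = P = 9561/10000 ≈ 0.956100
step 2 [2y] swap r/1=653/18908: DF=(1 − 653/18908·(0.956100))/(1+653/18908) = 9347/10000 ≈ 0.934700
step 3 [3y] bond c/1=13/400: DF=(4092899/4000000 − 13/400·(0.956100+0.934700))/(1+13/400) = 1863/2000 ≈ 0.931500
step 4 [4y] bond c/1=13/400: DF=(4164021/4000000 − 13/400·(0.956100+0.934700+0.931500))/(1+13/400) = 4597/5000 ≈ 0.919400

1 1 9561/10000
2 2 9347/10000
3 3 1863/2000
4 4 4597/5000
DF(4y) = 4597/5000 ≈ 0.919400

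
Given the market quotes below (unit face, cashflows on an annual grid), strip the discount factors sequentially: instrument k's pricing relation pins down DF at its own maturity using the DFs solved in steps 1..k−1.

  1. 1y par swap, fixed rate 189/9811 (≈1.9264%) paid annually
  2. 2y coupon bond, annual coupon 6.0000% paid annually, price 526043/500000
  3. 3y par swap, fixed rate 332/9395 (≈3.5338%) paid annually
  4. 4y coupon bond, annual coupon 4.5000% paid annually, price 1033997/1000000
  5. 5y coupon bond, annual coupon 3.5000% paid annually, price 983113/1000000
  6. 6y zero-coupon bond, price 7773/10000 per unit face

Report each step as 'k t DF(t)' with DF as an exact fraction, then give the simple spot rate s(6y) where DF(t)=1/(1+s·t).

1 1 9811/10000
2 2 937/1000
3 3 2251/2500
4 4 8681/10000
5 5 2063/2500
6 6 7773/10000
s(6y) = (1/(7773/10000) − 1)/(6) = 2227/46638 ≈ 4.7751%

step 1 [1y] swap r/1=189/9811: DF=(1 − 189/9811·(0))/(1+189/9811) = 9811/10000 ≈ 0.981100
step 2 [2y] bond c/1=3/50: DF=(526043/500000 − 3/50·(0.981100))/(1+3/50) = 937/1000 ≈ 0.937000
step 3 [3y] swap r/1=332/9395: DF=(1 − 332/9395·(0.981100+0.937000))/(1+332/9395) = 2251/2500 ≈ 0.900400
step 4 [4y] bond c/1=9/200: DF=(1033997/1000000 − 9/200·(0.981100+0.937000+0.900400))/(1+9/200) = 8681/10000 ≈ 0.868100
step 5 [5y] bond c/1=7/200: DF=(983113/1000000 − 7/200·(0.981100+0.937000+0.900400+0.868100))/(1+7/200) = 2063/2500 ≈ 0.825200
step 6 [6y] zero: DF = P = 7773/10000 ≈ 0.777300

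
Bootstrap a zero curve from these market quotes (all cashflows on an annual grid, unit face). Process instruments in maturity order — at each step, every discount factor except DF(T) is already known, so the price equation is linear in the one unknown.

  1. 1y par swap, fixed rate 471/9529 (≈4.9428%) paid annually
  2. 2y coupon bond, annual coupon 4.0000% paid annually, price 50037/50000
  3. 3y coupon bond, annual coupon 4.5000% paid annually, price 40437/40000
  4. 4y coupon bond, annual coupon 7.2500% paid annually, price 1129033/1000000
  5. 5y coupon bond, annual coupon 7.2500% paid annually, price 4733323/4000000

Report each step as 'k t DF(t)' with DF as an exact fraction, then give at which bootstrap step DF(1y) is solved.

1 1 9529/10000
2 2 1157/1250
3 3 1773/2000
4 4 4329/5000
5 5 8579/10000
DF(1y) is solved at step 1

step 1 [1y] swap r/1=471/9529: DF=(1 − 471/9529·(0))/(1+471/9529) = 9529/10000 ≈ 0.952900
step 2 [2y] bond c/1=1/25: DF=(50037/50000 − 1/25·(0.952900))/(1+1/25) = 1157/1250 ≈ 0.925600
step 3 [3y] bond c/1=9/200: DF=(40437/40000 − 9/200·(0.952900+0.925600))/(1+9/200) = 1773/2000 ≈ 0.886500
step 4 [4y] bond c/1=29/400: DF=(1129033/1000000 − 29/400·(0.952900+0.925600+0.886500))/(1+29/400) = 4329/5000 ≈ 0.865800
step 5 [5y] bond c/1=29/400: DF=(4733323/4000000 − 29/400·(0.952900+0.925600+0.886500+0.865800))/(1+29/400) = 8579/10000 ≈ 0.857900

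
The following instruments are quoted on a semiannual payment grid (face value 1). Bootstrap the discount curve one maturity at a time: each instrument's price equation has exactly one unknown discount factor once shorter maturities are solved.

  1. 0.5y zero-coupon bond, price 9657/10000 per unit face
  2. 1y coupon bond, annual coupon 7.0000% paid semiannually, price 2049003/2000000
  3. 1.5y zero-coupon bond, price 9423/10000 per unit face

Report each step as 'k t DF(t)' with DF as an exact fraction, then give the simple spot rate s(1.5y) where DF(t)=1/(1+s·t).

1 1/2 9657/10000
2 1 2393/2500
3 3/2 9423/10000
s(1.5y) = (1/(9423/10000) − 1)/(3/2) = 1154/28269 ≈ 4.0822%

step 1 [0.5y] zero: DF = P = 9657/10000 ≈ 0.965700
step 2 [1y] bond c/2=7/200: DF=(2049003/2000000 − 7/200·(0.965700))/(1+7/200) = 2393/2500 ≈ 0.957200
step 3 [1.5y] zero: DF = P = 9423/10000 ≈ 0.942300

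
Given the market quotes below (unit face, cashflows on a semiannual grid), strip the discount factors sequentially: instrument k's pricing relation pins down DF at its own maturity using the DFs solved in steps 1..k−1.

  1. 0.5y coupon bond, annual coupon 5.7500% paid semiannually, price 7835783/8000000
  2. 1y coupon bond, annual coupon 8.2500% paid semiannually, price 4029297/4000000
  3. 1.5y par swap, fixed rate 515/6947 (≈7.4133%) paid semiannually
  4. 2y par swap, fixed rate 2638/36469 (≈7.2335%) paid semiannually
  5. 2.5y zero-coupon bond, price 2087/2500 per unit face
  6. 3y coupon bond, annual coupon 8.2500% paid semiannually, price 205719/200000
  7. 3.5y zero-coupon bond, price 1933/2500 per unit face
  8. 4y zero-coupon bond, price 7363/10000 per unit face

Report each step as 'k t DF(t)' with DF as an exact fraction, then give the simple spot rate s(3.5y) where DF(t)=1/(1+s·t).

1 1/2 9521/10000
2 1 9297/10000
3 3/2 897/1000
4 2 8681/10000
5 5/2 2087/2500
6 3 8103/10000
7 7/2 1933/2500
8 4 7363/10000
s(3.5y) = (1/(1933/2500) − 1)/(7/2) = 162/1933 ≈ 8.3808%

step 1 [0.5y] bond c/2=23/800: DF=(7835783/8000000 − 23/800·(0))/(1+23/800) = 9521/10000 ≈ 0.952100
step 2 [1y] bond c/2=33/800: DF=(4029297/4000000 − 33/800·(0.952100))/(1+33/800) = 9297/10000 ≈ 0.929700
step 3 [1.5y] swap r/2=515/13894: DF=(1 − 515/13894·(0.952100+0.929700))/(1+515/13894) = 897/1000 ≈ 0.897000
step 4 [2y] swap r/2=1319/36469: DF=(1 − 1319/36469·(0.952100+0.929700+0.897000))/(1+1319/36469) = 8681/10000 ≈ 0.868100
step 5 [2.5y] zero: DF = P = 2087/2500 ≈ 0.834800
step 6 [3y] bond c/2=33/800: DF=(205719/200000 − 33/800·(0.952100+0.929700+0.897000+0.868100+0.834800))/(1+33/800) = 8103/10000 ≈ 0.810300
step 7 [3.5y] zero: DF = P = 1933/2500 ≈ 0.773200
step 8 [4y] zero: DF = P = 7363/10000 ≈ 0.736300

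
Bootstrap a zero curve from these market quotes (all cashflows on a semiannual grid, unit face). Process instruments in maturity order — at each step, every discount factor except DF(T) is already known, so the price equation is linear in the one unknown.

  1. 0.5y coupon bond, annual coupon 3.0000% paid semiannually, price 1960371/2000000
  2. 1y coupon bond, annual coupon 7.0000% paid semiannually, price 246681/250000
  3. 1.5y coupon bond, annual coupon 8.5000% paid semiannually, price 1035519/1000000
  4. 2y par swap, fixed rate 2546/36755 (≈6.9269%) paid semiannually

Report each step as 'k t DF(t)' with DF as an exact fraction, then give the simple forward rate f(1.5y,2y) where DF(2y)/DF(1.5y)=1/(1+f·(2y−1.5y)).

step 1 [0.5y] bond c/2=3/200: DF=(1960371/2000000 − 3/200·(0))/(1+3/200) = 9657/10000 ≈ 0.965700
step 2 [1y] bond c/2=7/200: DF=(246681/250000 − 7/200·(0.965700))/(1+7/200) = 9207/10000 ≈ 0.920700
step 3 [1.5y] bond c/2=17/400: DF=(1035519/1000000 − 17/400·(0.965700+0.920700))/(1+17/400) = 2291/2500 ≈ 0.916400
step 4 [2y] swap r/2=1273/36755: DF=(1 − 1273/36755·(0.965700+0.920700+0.916400))/(1+1273/36755) = 8727/10000 ≈ 0.872700

1 1/2 9657/10000
2 1 9207/10000
3 3/2 2291/2500
4 2 8727/10000
f(1.5y,2y) = ((2291/2500)/(8727/10000) − 1)/(1/2) = 874/8727 ≈ 10.0149%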